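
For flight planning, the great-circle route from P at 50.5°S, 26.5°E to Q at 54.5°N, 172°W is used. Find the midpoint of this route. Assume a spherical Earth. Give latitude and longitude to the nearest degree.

≈ 12°N, 92°E

Convert each endpoint to a unit vector on the sphere (x = cos φ cos λ, y = cos φ sin λ, z = sin φ).
The central angle between the endpoints is δ = arccos(p₁·p₂) ≈ 2.934 rad (168.1°).
Interpolate at f = 1/2 with slerp weights a = sin((1−f)δ)/sin δ ≈ 4.820, b = sin(fδ)/sin δ ≈ 4.820.
p = a·p₁ + b·p₂ ≈ (-0.028, 0.978, 0.205); φ = arcsin(p_z) ≈ 11.82°, λ = atan2(p_y, p_x) ≈ 91.64°.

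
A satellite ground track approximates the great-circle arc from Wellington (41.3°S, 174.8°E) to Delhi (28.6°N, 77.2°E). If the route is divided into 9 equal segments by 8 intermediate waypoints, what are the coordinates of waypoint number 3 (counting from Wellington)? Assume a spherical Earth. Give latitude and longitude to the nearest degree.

≈ (22°S, 136°E)

Convert each endpoint to a unit vector on the sphere (x = cos φ cos λ, y = cos φ sin λ, z = sin φ).
The central angle between the endpoints is δ = arccos(p₁·p₂) ≈ 1.986 rad (113.8°).
Interpolate at f = 3/9 with slerp weights a = sin((1−f)δ)/sin δ ≈ 1.060, b = sin(fδ)/sin δ ≈ 0.672.
p = a·p₁ + b·p₂ ≈ (-0.662, 0.647, -0.378); φ = arcsin(p_z) ≈ -22.20°, λ = atan2(p_y, p_x) ≈ 135.65°.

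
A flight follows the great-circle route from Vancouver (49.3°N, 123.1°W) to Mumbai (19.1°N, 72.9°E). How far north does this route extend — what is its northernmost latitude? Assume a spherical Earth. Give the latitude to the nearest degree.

≈ 80°N

The great circle lies in the plane with unit normal n̂ = (p₁ × p₂)/|p₁ × p₂|.
Here n̂_z ≈ -0.181; the vertex latitude is φ_max = arccos|n̂_z| ≈ 79.6°.
Check via Clairaut: cos φ_max = |cos φ₁| · sin C = cos(49.3°)·sin(16.1°) ≈ 0.181, again giving ≈ 79.6°.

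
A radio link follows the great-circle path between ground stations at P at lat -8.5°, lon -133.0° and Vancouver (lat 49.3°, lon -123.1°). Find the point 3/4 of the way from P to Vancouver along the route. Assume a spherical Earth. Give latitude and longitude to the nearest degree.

≈ lat 35°, lon -127°

Write both endpoints as unit vectors p₁, p₂ with components (cos φ cos λ, cos φ sin λ, sin φ).
The central angle between the endpoints is δ = arccos(p₁·p₂) ≈ 1.020 rad (58.4°).
Interpolate at f = 3/4 with slerp weights a = sin((1−f)δ)/sin δ ≈ 0.296, b = sin(fδ)/sin δ ≈ 0.813.
p = a·p₁ + b·p₂ ≈ (-0.489, -0.658, 0.572); φ = arcsin(p_z) ≈ 34.92°, λ = atan2(p_y, p_x) ≈ -126.62°.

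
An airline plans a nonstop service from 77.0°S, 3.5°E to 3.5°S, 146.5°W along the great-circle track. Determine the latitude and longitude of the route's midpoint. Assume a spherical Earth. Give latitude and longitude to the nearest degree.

≈ 52°S, 139°W

Convert each endpoint to a unit vector on the sphere (x = cos φ cos λ, y = cos φ sin λ, z = sin φ).
The central angle between the endpoints is δ = arccos(p₁·p₂) ≈ 1.706 rad (97.8°).
Interpolate at f = 1/2 with slerp weights a = sin((1−f)δ)/sin δ ≈ 0.760, b = sin(fδ)/sin δ ≈ 0.760.
p = a·p₁ + b·p₂ ≈ (-0.462, -0.408, -0.787); φ = arcsin(p_z) ≈ -51.92°, λ = atan2(p_y, p_x) ≈ -138.53°.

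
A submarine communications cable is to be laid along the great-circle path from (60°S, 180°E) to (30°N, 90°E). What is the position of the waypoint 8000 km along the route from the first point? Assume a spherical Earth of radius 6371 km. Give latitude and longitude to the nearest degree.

Convert each endpoint to a unit vector on the sphere (x = cos φ cos λ, y = cos φ sin λ, z = sin φ).
The central angle between the endpoints is δ = arccos(p₁·p₂) ≈ 2.019 rad (115.7°). The total great-circle distance is δ·R ≈ 2.019 × 6371 ≈ 12861 km, so the target fraction is f = 8000/12861 ≈ 0.622.
Interpolate at f ≈ 0.622 with slerp weights a = sin((1−f)δ)/sin δ ≈ 0.767, b = sin(fδ)/sin δ ≈ 1.055.
p = a·p₁ + b·p₂ ≈ (-0.383, 0.913, -0.137); φ = arcsin(p_z) ≈ -7.85°, λ = atan2(p_y, p_x) ≈ 112.76°.

≈ (8°S, 113°E)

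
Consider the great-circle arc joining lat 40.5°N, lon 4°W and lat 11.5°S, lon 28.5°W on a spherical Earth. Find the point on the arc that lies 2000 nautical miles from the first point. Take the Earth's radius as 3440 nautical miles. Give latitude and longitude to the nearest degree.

Convert each endpoint to a unit vector on the sphere (x = cos φ cos λ, y = cos φ sin λ, z = sin φ).
The central angle between the endpoints is δ = arccos(p₁·p₂) ≈ 0.990 rad (56.7°). The total great-circle distance is δ·R ≈ 0.990 × 3440 ≈ 3406 nmi, so the target fraction is f = 2000/3406 ≈ 0.587.
Interpolate at f ≈ 0.587 with slerp weights a = sin((1−f)δ)/sin δ ≈ 0.475, b = sin(fδ)/sin δ ≈ 0.657.
p = a·p₁ + b·p₂ ≈ (0.926, -0.332, 0.178); φ = arcsin(p_z) ≈ 10.24°, λ = atan2(p_y, p_x) ≈ -19.74°.

≈ lat 10°N, lon 20°W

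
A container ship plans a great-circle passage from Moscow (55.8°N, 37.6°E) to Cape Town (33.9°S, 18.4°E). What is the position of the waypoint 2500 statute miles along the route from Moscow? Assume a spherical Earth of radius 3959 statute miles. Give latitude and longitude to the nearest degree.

≈ (20°N, 28°E)

Write both endpoints as unit vectors p₁, p₂ with components (cos φ cos λ, cos φ sin λ, sin φ).
The central angle between the endpoints is δ = arccos(p₁·p₂) ≈ 1.592 rad (91.2°). The total great-circle distance is δ·R ≈ 1.592 × 3959 ≈ 6301 mi, so the target fraction is f = 2500/6301 ≈ 0.397.
Interpolate at f ≈ 0.397 with slerp weights a = sin((1−f)δ)/sin δ ≈ 0.819, b = sin(fδ)/sin δ ≈ 0.590.
p = a·p₁ + b·p₂ ≈ (0.830, 0.436, 0.348); φ = arcsin(p_z) ≈ 20.39°, λ = atan2(p_y, p_x) ≈ 27.70°.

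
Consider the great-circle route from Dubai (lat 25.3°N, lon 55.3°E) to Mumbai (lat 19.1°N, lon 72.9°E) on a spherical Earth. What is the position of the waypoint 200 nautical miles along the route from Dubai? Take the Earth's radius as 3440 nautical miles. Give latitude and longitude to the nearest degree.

≈ lat 24°N, lon 59°E

Write both endpoints as unit vectors p₁, p₂ with components (cos φ cos λ, cos φ sin λ, sin φ).
The central angle between the endpoints is δ = arccos(p₁·p₂) ≈ 0.304 rad (17.4°). The total great-circle distance is δ·R ≈ 0.304 × 3440 ≈ 1046 nmi, so the target fraction is f = 200/1046 ≈ 0.191.
Interpolate at f ≈ 0.191 with slerp weights a = sin((1−f)δ)/sin δ ≈ 0.813, b = sin(fδ)/sin δ ≈ 0.194.
p = a·p₁ + b·p₂ ≈ (0.472, 0.780, 0.411); φ = arcsin(p_z) ≈ 24.27°, λ = atan2(p_y, p_x) ≈ 58.79°.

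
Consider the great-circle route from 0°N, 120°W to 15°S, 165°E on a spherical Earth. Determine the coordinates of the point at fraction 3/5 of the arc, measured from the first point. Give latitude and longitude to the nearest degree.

≈ 11°S, 164°W

The haversine formula gives a central angle δ ≈ 1.318 rad (75.5°) between the endpoints.
Interpolate at f = 3/5 with slerp weights a = sin((1−f)δ)/sin δ ≈ 0.520, b = sin(fδ)/sin δ ≈ 0.734.
p = a·p₁ + b·p₂ ≈ (-0.945, -0.266, -0.190); φ = arcsin(p_z) ≈ -10.96°, λ = atan2(p_y, p_x) ≈ -164.25°.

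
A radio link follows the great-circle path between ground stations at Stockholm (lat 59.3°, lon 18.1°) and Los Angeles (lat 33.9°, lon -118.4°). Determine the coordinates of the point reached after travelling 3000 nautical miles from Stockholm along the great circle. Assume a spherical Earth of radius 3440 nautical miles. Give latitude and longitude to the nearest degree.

≈ lat 61°, lon -97°

Write both endpoints as unit vectors p₁, p₂ with components (cos φ cos λ, cos φ sin λ, sin φ).
The central angle between the endpoints is δ = arccos(p₁·p₂) ≈ 1.398 rad (80.1°). The total great-circle distance is δ·R ≈ 1.398 × 3440 ≈ 4808 nmi, so the target fraction is f = 3000/4808 ≈ 0.624.
Interpolate at f ≈ 0.624 with slerp weights a = sin((1−f)δ)/sin δ ≈ 0.509, b = sin(fδ)/sin δ ≈ 0.777.
p = a·p₁ + b·p₂ ≈ (-0.060, -0.487, 0.872); φ = arcsin(p_z) ≈ 60.64°, λ = atan2(p_y, p_x) ≈ -96.99°.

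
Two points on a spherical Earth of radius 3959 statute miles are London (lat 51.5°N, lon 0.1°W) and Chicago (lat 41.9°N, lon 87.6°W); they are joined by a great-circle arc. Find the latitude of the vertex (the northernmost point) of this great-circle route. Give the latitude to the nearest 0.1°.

The great circle lies in the plane with unit normal n̂ = (p₁ × p₂)/|p₁ × p₂|.
Here n̂_z ≈ -0.551; the vertex latitude is φ_max = arccos|n̂_z| ≈ 56.6°.

≈ 56.6°N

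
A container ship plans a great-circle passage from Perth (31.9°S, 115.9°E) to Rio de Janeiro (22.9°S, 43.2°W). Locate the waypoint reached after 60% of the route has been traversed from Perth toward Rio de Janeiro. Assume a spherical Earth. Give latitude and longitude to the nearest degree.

From cos δ = sin φ₁ sin φ₂ + cos φ₁ cos φ₂ cos Δλ, the central angle is δ ≈ 2.123 rad (121.7°).
Interpolate at f = 0.60 with slerp weights a = sin((1−f)δ)/sin δ ≈ 0.882, b = sin(fδ)/sin δ ≈ 1.124.
p = a·p₁ + b·p₂ ≈ (0.427, -0.035, -0.903); φ = arcsin(p_z) ≈ -64.61°, λ = atan2(p_y, p_x) ≈ -4.65°.

≈ 65°S, 5°W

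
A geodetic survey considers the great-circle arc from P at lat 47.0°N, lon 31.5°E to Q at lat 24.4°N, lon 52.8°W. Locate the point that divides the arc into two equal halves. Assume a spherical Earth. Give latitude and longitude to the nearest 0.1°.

≈ lat 43.9°N, lon 18.1°W

Convert each endpoint to a unit vector on the sphere (x = cos φ cos λ, y = cos φ sin λ, z = sin φ).
The central angle between the endpoints is δ = arccos(p₁·p₂) ≈ 1.198 rad (68.7°).
Interpolate at f = 1/2 with slerp weights a = sin((1−f)δ)/sin δ ≈ 0.605, b = sin(fδ)/sin δ ≈ 0.605.
p = a·p₁ + b·p₂ ≈ (0.685, -0.223, 0.693); φ = arcsin(p_z) ≈ 43.86°, λ = atan2(p_y, p_x) ≈ -18.06°.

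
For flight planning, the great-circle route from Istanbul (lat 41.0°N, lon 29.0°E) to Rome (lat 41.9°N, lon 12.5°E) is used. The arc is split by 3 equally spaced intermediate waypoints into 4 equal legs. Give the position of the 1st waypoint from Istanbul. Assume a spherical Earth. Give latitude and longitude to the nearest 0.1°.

≈ lat 41.4°N, lon 24.9°E

The haversine formula gives a central angle δ ≈ 0.216 rad (12.4°) between the endpoints.
Interpolate at f = 1/4 with slerp weights a = sin((1−f)δ)/sin δ ≈ 0.753, b = sin(fδ)/sin δ ≈ 0.252.
p = a·p₁ + b·p₂ ≈ (0.680, 0.316, 0.662); φ = arcsin(p_z) ≈ 41.45°, λ = atan2(p_y, p_x) ≈ 24.93°.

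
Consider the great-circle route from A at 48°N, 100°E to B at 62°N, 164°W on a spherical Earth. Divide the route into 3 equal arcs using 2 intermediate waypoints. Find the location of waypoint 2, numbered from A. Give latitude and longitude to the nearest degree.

The haversine formula gives a central angle δ ≈ 0.898 rad (51.4°) between the endpoints.
Interpolate at f = 2/3 with slerp weights a = sin((1−f)δ)/sin δ ≈ 0.377, b = sin(fδ)/sin δ ≈ 0.721.
p = a·p₁ + b·p₂ ≈ (-0.369, 0.155, 0.916); φ = arcsin(p_z) ≈ 66.40°, λ = atan2(p_y, p_x) ≈ 157.19°.

≈ 66°N, 157°E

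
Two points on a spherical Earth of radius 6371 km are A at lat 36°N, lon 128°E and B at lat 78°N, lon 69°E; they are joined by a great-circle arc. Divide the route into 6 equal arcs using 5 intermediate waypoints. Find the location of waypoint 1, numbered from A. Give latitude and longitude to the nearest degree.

≈ lat 44°N, lon 125°E

Convert each endpoint to a unit vector on the sphere (x = cos φ cos λ, y = cos φ sin λ, z = sin φ).
The central angle between the endpoints is δ = arccos(p₁·p₂) ≈ 0.848 rad (48.6°).
Interpolate at f = 1/6 with slerp weights a = sin((1−f)δ)/sin δ ≈ 0.866, b = sin(fδ)/sin δ ≈ 0.188.
p = a·p₁ + b·p₂ ≈ (-0.417, 0.588, 0.693); φ = arcsin(p_z) ≈ 43.84°, λ = atan2(p_y, p_x) ≈ 125.34°.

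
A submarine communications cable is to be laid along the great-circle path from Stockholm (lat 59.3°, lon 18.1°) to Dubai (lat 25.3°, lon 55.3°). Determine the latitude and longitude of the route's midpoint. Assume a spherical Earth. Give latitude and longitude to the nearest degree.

From cos δ = sin φ₁ sin φ₂ + cos φ₁ cos φ₂ cos Δλ, the central angle is δ ≈ 0.745 rad (42.7°).
Interpolate at f = 1/2 with slerp weights a = sin((1−f)δ)/sin δ ≈ 0.537, b = sin(fδ)/sin δ ≈ 0.537.
p = a·p₁ + b·p₂ ≈ (0.537, 0.484, 0.691); φ = arcsin(p_z) ≈ 43.71°, λ = atan2(p_y, p_x) ≈ 42.05°.

≈ lat 44°, lon 42°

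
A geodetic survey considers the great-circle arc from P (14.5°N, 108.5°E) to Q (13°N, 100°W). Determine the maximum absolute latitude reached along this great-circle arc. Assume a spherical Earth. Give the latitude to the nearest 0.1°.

≈ 44.8°N

The great circle lies in the plane with unit normal n̂ = (p₁ × p₂)/|p₁ × p₂|.
Here n̂_z ≈ +0.709; the vertex latitude is φ_max = arccos|n̂_z| ≈ 44.8°.
Check via Clairaut: cos φ_max = |cos φ₁| · sin C = cos(14.5°)·sin(47.1°) ≈ 0.709, again giving ≈ 44.8°.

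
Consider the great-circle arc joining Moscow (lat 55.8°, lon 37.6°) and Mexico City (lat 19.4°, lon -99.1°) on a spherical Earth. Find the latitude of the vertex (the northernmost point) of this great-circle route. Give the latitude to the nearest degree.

The great circle lies in the plane with unit normal n̂ = (p₁ × p₂)/|p₁ × p₂|.
Here n̂_z ≈ -0.366; the vertex latitude is φ_max = arccos|n̂_z| ≈ 68.5°.

≈ 69°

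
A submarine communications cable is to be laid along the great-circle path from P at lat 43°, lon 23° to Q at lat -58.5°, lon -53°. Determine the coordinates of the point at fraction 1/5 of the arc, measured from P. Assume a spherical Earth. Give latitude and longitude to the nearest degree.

Convert each endpoint to a unit vector on the sphere (x = cos φ cos λ, y = cos φ sin λ, z = sin φ).
The central angle between the endpoints is δ = arccos(p₁·p₂) ≈ 2.082 rad (119.3°).
Interpolate at f = 1/5 with slerp weights a = sin((1−f)δ)/sin δ ≈ 1.141, b = sin(fδ)/sin δ ≈ 0.464.
p = a·p₁ + b·p₂ ≈ (0.914, 0.133, 0.383); φ = arcsin(p_z) ≈ 22.52°, λ = atan2(p_y, p_x) ≈ 8.26°.

≈ lat 23°, lon 8°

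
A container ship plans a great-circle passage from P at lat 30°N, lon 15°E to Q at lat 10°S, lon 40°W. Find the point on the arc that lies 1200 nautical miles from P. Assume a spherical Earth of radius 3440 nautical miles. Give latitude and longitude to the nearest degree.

The haversine formula gives a central angle δ ≈ 1.157 rad (66.3°) between the endpoints. The total great-circle distance is δ·R ≈ 1.157 × 3440 ≈ 3979 nmi, so the target fraction is f = 1200/3979 ≈ 0.302.
Interpolate at f ≈ 0.302 with slerp weights a = sin((1−f)δ)/sin δ ≈ 0.790, b = sin(fδ)/sin δ ≈ 0.373.
p = a·p₁ + b·p₂ ≈ (0.942, -0.059, 0.330); φ = arcsin(p_z) ≈ 19.27°, λ = atan2(p_y, p_x) ≈ -3.61°.

≈ lat 19°N, lon 4°W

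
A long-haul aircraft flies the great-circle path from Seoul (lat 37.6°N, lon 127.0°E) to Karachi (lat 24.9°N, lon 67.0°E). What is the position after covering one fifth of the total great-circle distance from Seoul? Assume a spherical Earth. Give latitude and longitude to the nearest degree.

≈ lat 38°N, lon 114°E

Write both endpoints as unit vectors p₁, p₂ with components (cos φ cos λ, cos φ sin λ, sin φ).
The central angle between the endpoints is δ = arccos(p₁·p₂) ≈ 0.907 rad (52.0°).
Interpolate at f = 1/5 with slerp weights a = sin((1−f)δ)/sin δ ≈ 0.842, b = sin(fδ)/sin δ ≈ 0.229.
p = a·p₁ + b·p₂ ≈ (-0.321, 0.724, 0.610); φ = arcsin(p_z) ≈ 37.62°, λ = atan2(p_y, p_x) ≈ 113.87°.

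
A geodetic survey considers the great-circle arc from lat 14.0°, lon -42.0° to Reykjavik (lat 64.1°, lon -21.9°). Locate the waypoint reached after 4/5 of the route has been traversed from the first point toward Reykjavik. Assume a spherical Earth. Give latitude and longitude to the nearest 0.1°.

Convert each endpoint to a unit vector on the sphere (x = cos φ cos λ, y = cos φ sin λ, z = sin φ).
The central angle between the endpoints is δ = arccos(p₁·p₂) ≈ 0.908 rad (52.0°).
Interpolate at f = 4/5 with slerp weights a = sin((1−f)δ)/sin δ ≈ 0.229, b = sin(fδ)/sin δ ≈ 0.843.
p = a·p₁ + b·p₂ ≈ (0.507, -0.286, 0.813); φ = arcsin(p_z) ≈ 54.42°, λ = atan2(p_y, p_x) ≈ -29.44°.

≈ lat 54.4°, lon -29.4°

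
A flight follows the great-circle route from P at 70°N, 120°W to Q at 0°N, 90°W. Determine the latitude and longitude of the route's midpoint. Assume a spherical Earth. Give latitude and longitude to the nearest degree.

≈ 36°N, 98°W

Convert each endpoint to a unit vector on the sphere (x = cos φ cos λ, y = cos φ sin λ, z = sin φ).
The central angle between the endpoints is δ = arccos(p₁·p₂) ≈ 1.270 rad (72.8°).
Interpolate at f = 1/2 with slerp weights a = sin((1−f)δ)/sin δ ≈ 0.621, b = sin(fδ)/sin δ ≈ 0.621.
p = a·p₁ + b·p₂ ≈ (-0.106, -0.805, 0.584); φ = arcsin(p_z) ≈ 35.71°, λ = atan2(p_y, p_x) ≈ -97.52°.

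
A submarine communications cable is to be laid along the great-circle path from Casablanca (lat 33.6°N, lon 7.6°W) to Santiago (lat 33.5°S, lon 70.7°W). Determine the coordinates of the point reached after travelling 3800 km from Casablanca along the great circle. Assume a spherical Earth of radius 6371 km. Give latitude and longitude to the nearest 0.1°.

Convert each endpoint to a unit vector on the sphere (x = cos φ cos λ, y = cos φ sin λ, z = sin φ).
The central angle between the endpoints is δ = arccos(p₁·p₂) ≈ 1.562 rad (89.5°). The total great-circle distance is δ·R ≈ 1.562 × 6371 ≈ 9951 km, so the target fraction is f = 3800/9951 ≈ 0.382.
Interpolate at f ≈ 0.382 with slerp weights a = sin((1−f)δ)/sin δ ≈ 0.822, b = sin(fδ)/sin δ ≈ 0.562.
p = a·p₁ + b·p₂ ≈ (0.834, -0.533, 0.145); φ = arcsin(p_z) ≈ 8.34°, λ = atan2(p_y, p_x) ≈ -32.57°.

≈ lat 8.3°N, lon 32.6°W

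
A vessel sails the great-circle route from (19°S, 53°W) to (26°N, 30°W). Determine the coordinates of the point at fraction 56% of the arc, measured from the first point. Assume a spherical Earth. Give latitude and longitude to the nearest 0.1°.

≈ (6.3°N, 40.5°W)

Write both endpoints as unit vectors p₁, p₂ with components (cos φ cos λ, cos φ sin λ, sin φ).
The central angle between the endpoints is δ = arccos(p₁·p₂) ≈ 0.877 rad (50.2°).
Interpolate at f = 0.56 with slerp weights a = sin((1−f)δ)/sin δ ≈ 0.490, b = sin(fδ)/sin δ ≈ 0.613.
p = a·p₁ + b·p₂ ≈ (0.756, -0.645, 0.110); φ = arcsin(p_z) ≈ 6.29°, λ = atan2(p_y, p_x) ≈ -40.48°.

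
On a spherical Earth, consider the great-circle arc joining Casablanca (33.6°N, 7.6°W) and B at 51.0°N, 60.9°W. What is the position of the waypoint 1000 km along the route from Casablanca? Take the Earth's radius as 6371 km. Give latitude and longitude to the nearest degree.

≈ 39°N, 16°W

The haversine formula gives a central angle δ ≈ 0.733 rad (42.0°) between the endpoints. The total great-circle distance is δ·R ≈ 0.733 × 6371 ≈ 4668 km, so the target fraction is f = 1000/4668 ≈ 0.214.
Interpolate at f ≈ 0.214 with slerp weights a = sin((1−f)δ)/sin δ ≈ 0.814, b = sin(fδ)/sin δ ≈ 0.234.
p = a·p₁ + b·p₂ ≈ (0.744, -0.218, 0.632); φ = arcsin(p_z) ≈ 39.20°, λ = atan2(p_y, p_x) ≈ -16.35°.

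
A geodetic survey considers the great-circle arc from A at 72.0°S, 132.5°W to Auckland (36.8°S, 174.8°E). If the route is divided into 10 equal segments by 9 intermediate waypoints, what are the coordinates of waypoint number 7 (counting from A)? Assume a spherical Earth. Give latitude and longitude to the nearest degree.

Convert each endpoint to a unit vector on the sphere (x = cos φ cos λ, y = cos φ sin λ, z = sin φ).
The central angle between the endpoints is δ = arccos(p₁·p₂) ≈ 0.767 rad (44.0°).
Interpolate at f = 7/10 with slerp weights a = sin((1−f)δ)/sin δ ≈ 0.329, b = sin(fδ)/sin δ ≈ 0.737.
p = a·p₁ + b·p₂ ≈ (-0.656, -0.021, -0.754); φ = arcsin(p_z) ≈ -48.95°, λ = atan2(p_y, p_x) ≈ -178.13°.

≈ 49°S, 178°W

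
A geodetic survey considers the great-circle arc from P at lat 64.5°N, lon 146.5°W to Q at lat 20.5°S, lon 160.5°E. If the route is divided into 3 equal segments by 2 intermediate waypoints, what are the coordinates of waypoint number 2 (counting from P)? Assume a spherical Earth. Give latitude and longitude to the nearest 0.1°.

From cos δ = sin φ₁ sin φ₂ + cos φ₁ cos φ₂ cos Δλ, the central angle is δ ≈ 1.644 rad (94.2°).
Interpolate at f = 2/3 with slerp weights a = sin((1−f)δ)/sin δ ≈ 0.522, b = sin(fδ)/sin δ ≈ 0.892.
p = a·p₁ + b·p₂ ≈ (-0.975, 0.155, 0.159); φ = arcsin(p_z) ≈ 9.16°, λ = atan2(p_y, p_x) ≈ 170.98°.

≈ lat 9.2°N, lon 171.0°E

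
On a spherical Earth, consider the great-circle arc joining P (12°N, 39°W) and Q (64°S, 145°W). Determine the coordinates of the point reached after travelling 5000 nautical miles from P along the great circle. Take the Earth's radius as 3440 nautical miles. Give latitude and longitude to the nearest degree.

≈ (58°S, 95°W)

Write both endpoints as unit vectors p₁, p₂ with components (cos φ cos λ, cos φ sin λ, sin φ).
The central angle between the endpoints is δ = arccos(p₁·p₂) ≈ 1.881 rad (107.8°). The total great-circle distance is δ·R ≈ 1.881 × 3440 ≈ 6470 nmi, so the target fraction is f = 5000/6470 ≈ 0.773.
Interpolate at f ≈ 0.773 with slerp weights a = sin((1−f)δ)/sin δ ≈ 0.435, b = sin(fδ)/sin δ ≈ 1.043.
p = a·p₁ + b·p₂ ≈ (-0.044, -0.530, -0.847); φ = arcsin(p_z) ≈ -57.87°, λ = atan2(p_y, p_x) ≈ -94.71°.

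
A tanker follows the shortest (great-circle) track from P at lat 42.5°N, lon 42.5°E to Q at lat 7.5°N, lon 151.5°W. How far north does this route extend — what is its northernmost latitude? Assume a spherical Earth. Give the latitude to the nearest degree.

The great circle lies in the plane with unit normal n̂ = (p₁ × p₂)/|p₁ × p₂|.
Here n̂_z ≈ +0.226; the vertex latitude is φ_max = arccos|n̂_z| ≈ 77.0°.
Check via Clairaut: cos φ_max = |cos φ₁| · sin C = cos(42.5°)·sin(17.8°) ≈ 0.226, again giving ≈ 77.0°.

≈ 77°N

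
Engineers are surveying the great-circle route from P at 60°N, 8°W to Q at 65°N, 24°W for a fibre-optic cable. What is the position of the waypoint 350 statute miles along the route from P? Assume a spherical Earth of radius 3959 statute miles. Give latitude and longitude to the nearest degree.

Write both endpoints as unit vectors p₁, p₂ with components (cos φ cos λ, cos φ sin λ, sin φ).
The central angle between the endpoints is δ = arccos(p₁·p₂) ≈ 0.155 rad (8.9°). The total great-circle distance is δ·R ≈ 0.155 × 3959 ≈ 614 mi, so the target fraction is f = 350/614 ≈ 0.570.
Interpolate at f ≈ 0.570 with slerp weights a = sin((1−f)δ)/sin δ ≈ 0.431, b = sin(fδ)/sin δ ≈ 0.572.
p = a·p₁ + b·p₂ ≈ (0.434, -0.128, 0.892); φ = arcsin(p_z) ≈ 63.08°, λ = atan2(p_y, p_x) ≈ -16.46°.

≈ 63°N, 16°W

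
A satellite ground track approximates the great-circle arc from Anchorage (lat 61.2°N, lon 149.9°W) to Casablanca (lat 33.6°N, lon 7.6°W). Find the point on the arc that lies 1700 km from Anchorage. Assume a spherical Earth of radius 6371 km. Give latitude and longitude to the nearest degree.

Convert each endpoint to a unit vector on the sphere (x = cos φ cos λ, y = cos φ sin λ, z = sin φ).
The central angle between the endpoints is δ = arccos(p₁·p₂) ≈ 1.403 rad (80.4°). The total great-circle distance is δ·R ≈ 1.403 × 6371 ≈ 8936 km, so the target fraction is f = 1700/8936 ≈ 0.190.
Interpolate at f ≈ 0.190 with slerp weights a = sin((1−f)δ)/sin δ ≈ 0.920, b = sin(fδ)/sin δ ≈ 0.267.
p = a·p₁ + b·p₂ ≈ (-0.163, -0.252, 0.954); φ = arcsin(p_z) ≈ 72.56°, λ = atan2(p_y, p_x) ≈ -122.86°.

≈ lat 73°N, lon 123°W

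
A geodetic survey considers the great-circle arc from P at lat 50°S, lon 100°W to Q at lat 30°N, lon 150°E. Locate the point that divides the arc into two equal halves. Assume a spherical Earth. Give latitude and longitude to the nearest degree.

Convert each endpoint to a unit vector on the sphere (x = cos φ cos λ, y = cos φ sin λ, z = sin φ).
The central angle between the endpoints is δ = arccos(p₁·p₂) ≈ 2.181 rad (125.0°).
Interpolate at f = 1/2 with slerp weights a = sin((1−f)δ)/sin δ ≈ 1.083, b = sin(fδ)/sin δ ≈ 1.083.
p = a·p₁ + b·p₂ ≈ (-0.933, -0.217, -0.288); φ = arcsin(p_z) ≈ -16.74°, λ = atan2(p_y, p_x) ≈ -166.93°.

≈ lat 17°S, lon 167°W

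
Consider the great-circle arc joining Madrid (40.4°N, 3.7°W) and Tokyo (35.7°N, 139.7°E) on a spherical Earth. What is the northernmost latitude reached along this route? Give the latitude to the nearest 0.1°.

The great circle lies in the plane with unit normal n̂ = (p₁ × p₂)/|p₁ × p₂|.
Here n̂_z ≈ +0.371; the vertex latitude is φ_max = arccos|n̂_z| ≈ 68.2°.
Check via Clairaut: cos φ_max = |cos φ₁| · sin C = cos(40.4°)·sin(29.2°) ≈ 0.371, again giving ≈ 68.2°.

≈ 68.2°N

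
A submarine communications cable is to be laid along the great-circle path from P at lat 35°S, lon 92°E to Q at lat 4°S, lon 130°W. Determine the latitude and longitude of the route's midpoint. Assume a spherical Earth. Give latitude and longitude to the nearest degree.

The haversine formula gives a central angle δ ≈ 2.174 rad (124.6°) between the endpoints.
Interpolate at f = 1/2 with slerp weights a = sin((1−f)δ)/sin δ ≈ 1.075, b = sin(fδ)/sin δ ≈ 1.075.
p = a·p₁ + b·p₂ ≈ (-0.720, 0.059, -0.692); φ = arcsin(p_z) ≈ -43.75°, λ = atan2(p_y, p_x) ≈ 175.35°.

≈ lat 44°S, lon 175°E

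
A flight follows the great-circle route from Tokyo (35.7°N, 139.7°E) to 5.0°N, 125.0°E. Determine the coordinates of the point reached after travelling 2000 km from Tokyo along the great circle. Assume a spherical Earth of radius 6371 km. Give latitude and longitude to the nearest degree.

≈ 19°N, 131°E

The haversine formula gives a central angle δ ≈ 0.586 rad (33.6°) between the endpoints. The total great-circle distance is δ·R ≈ 0.586 × 6371 ≈ 3731 km, so the target fraction is f = 2000/3731 ≈ 0.536.
Interpolate at f ≈ 0.536 with slerp weights a = sin((1−f)δ)/sin δ ≈ 0.486, b = sin(fδ)/sin δ ≈ 0.559.
p = a·p₁ + b·p₂ ≈ (-0.620, 0.711, 0.332); φ = arcsin(p_z) ≈ 19.39°, λ = atan2(p_y, p_x) ≈ 131.09°.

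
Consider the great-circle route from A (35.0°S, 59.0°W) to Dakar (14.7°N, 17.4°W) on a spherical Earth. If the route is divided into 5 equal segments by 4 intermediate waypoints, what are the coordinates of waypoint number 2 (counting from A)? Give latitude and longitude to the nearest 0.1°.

The haversine formula gives a central angle δ ≈ 1.107 rad (63.5°) between the endpoints.
Interpolate at f = 2/5 with slerp weights a = sin((1−f)δ)/sin δ ≈ 0.689, b = sin(fδ)/sin δ ≈ 0.479.
p = a·p₁ + b·p₂ ≈ (0.733, -0.623, -0.274); φ = arcsin(p_z) ≈ -15.89°, λ = atan2(p_y, p_x) ≈ -40.34°.

≈ (15.9°S, 40.3°W)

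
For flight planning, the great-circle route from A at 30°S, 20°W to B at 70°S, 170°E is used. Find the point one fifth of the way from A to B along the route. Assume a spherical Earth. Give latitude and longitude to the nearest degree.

≈ 46°S, 21°W

Write both endpoints as unit vectors p₁, p₂ with components (cos φ cos λ, cos φ sin λ, sin φ).
The central angle between the endpoints is δ = arccos(p₁·p₂) ≈ 1.392 rad (79.7°).
Interpolate at f = 1/5 with slerp weights a = sin((1−f)δ)/sin δ ≈ 0.912, b = sin(fδ)/sin δ ≈ 0.279.
p = a·p₁ + b·p₂ ≈ (0.648, -0.253, -0.718); φ = arcsin(p_z) ≈ -45.91°, λ = atan2(p_y, p_x) ≈ -21.37°.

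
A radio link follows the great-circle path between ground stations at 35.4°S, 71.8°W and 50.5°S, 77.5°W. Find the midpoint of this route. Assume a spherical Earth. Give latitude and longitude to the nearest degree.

Write both endpoints as unit vectors p₁, p₂ with components (cos φ cos λ, cos φ sin λ, sin φ).
The central angle between the endpoints is δ = arccos(p₁·p₂) ≈ 0.273 rad (15.7°).
Interpolate at f = 1/2 with slerp weights a = sin((1−f)δ)/sin δ ≈ 0.505, b = sin(fδ)/sin δ ≈ 0.505.
p = a·p₁ + b·p₂ ≈ (0.198, -0.704, -0.682); φ = arcsin(p_z) ≈ -42.98°, λ = atan2(p_y, p_x) ≈ -74.30°.

≈ 43°S, 74°W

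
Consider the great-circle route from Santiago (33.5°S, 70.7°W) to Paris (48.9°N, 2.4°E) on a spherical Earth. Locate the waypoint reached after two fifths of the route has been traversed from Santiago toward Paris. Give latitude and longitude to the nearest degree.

≈ 1°N, 45°W

Convert each endpoint to a unit vector on the sphere (x = cos φ cos λ, y = cos φ sin λ, z = sin φ).
The central angle between the endpoints is δ = arccos(p₁·p₂) ≈ 1.830 rad (104.9°).
Interpolate at f = 2/5 with slerp weights a = sin((1−f)δ)/sin δ ≈ 0.921, b = sin(fδ)/sin δ ≈ 0.692.
p = a·p₁ + b·p₂ ≈ (0.708, -0.706, 0.013); φ = arcsin(p_z) ≈ 0.73°, λ = atan2(p_y, p_x) ≈ -44.91°.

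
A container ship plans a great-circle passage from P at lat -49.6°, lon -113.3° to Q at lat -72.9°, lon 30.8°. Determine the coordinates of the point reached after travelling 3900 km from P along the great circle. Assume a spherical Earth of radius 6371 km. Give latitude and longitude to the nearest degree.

≈ lat -81°, lon -64°

Convert each endpoint to a unit vector on the sphere (x = cos φ cos λ, y = cos φ sin λ, z = sin φ).
The central angle between the endpoints is δ = arccos(p₁·p₂) ≈ 0.960 rad (55.0°). The total great-circle distance is δ·R ≈ 0.960 × 6371 ≈ 6116 km, so the target fraction is f = 3900/6116 ≈ 0.638.
Interpolate at f ≈ 0.638 with slerp weights a = sin((1−f)δ)/sin δ ≈ 0.416, b = sin(fδ)/sin δ ≈ 0.701.
p = a·p₁ + b·p₂ ≈ (0.070, -0.142, -0.987); φ = arcsin(p_z) ≈ -80.87°, λ = atan2(p_y, p_x) ≈ -63.62°.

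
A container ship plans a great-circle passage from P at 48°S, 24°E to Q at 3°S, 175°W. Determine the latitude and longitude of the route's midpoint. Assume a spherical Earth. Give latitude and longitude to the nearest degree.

Convert each endpoint to a unit vector on the sphere (x = cos φ cos λ, y = cos φ sin λ, z = sin φ).
The central angle between the endpoints is δ = arccos(p₁·p₂) ≈ 2.205 rad (126.4°).
Interpolate at f = 1/2 with slerp weights a = sin((1−f)δ)/sin δ ≈ 1.108, b = sin(fδ)/sin δ ≈ 1.108.
p = a·p₁ + b·p₂ ≈ (-0.425, 0.205, -0.882); φ = arcsin(p_z) ≈ -61.84°, λ = atan2(p_y, p_x) ≈ 154.24°.

≈ 62°S, 154°E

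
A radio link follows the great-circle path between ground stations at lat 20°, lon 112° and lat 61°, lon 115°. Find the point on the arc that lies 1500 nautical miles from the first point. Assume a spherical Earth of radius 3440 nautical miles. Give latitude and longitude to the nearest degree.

From cos δ = sin φ₁ sin φ₂ + cos φ₁ cos φ₂ cos Δλ, the central angle is δ ≈ 0.717 rad (41.1°). The total great-circle distance is δ·R ≈ 0.717 × 3440 ≈ 2465 nmi, so the target fraction is f = 1500/2465 ≈ 0.609.
Interpolate at f ≈ 0.609 with slerp weights a = sin((1−f)δ)/sin δ ≈ 0.421, b = sin(fδ)/sin δ ≈ 0.643.
p = a·p₁ + b·p₂ ≈ (-0.280, 0.650, 0.707); φ = arcsin(p_z) ≈ 44.96°, λ = atan2(p_y, p_x) ≈ 113.32°.

≈ lat 45°, lon 113°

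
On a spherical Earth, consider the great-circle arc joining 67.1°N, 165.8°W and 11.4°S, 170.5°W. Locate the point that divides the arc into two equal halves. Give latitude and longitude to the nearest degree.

Convert each endpoint to a unit vector on the sphere (x = cos φ cos λ, y = cos φ sin λ, z = sin φ).
The central angle between the endpoints is δ = arccos(p₁·p₂) ≈ 1.371 rad (78.6°).
Interpolate at f = 1/2 with slerp weights a = sin((1−f)δ)/sin δ ≈ 0.646, b = sin(fδ)/sin δ ≈ 0.646.
p = a·p₁ + b·p₂ ≈ (-0.868, -0.166, 0.467); φ = arcsin(p_z) ≈ 27.87°, λ = atan2(p_y, p_x) ≈ -169.16°.

≈ 28°N, 169°W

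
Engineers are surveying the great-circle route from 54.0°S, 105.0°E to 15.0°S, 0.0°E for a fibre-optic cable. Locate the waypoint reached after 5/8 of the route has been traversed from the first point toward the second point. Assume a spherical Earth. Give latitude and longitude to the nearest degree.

Write both endpoints as unit vectors p₁, p₂ with components (cos φ cos λ, cos φ sin λ, sin φ).
The central angle between the endpoints is δ = arccos(p₁·p₂) ≈ 1.508 rad (86.4°).
Interpolate at f = 5/8 with slerp weights a = sin((1−f)δ)/sin δ ≈ 0.537, b = sin(fδ)/sin δ ≈ 0.811.
p = a·p₁ + b·p₂ ≈ (0.701, 0.305, -0.644); φ = arcsin(p_z) ≈ -40.11°, λ = atan2(p_y, p_x) ≈ 23.49°.

≈ 40°S, 23°E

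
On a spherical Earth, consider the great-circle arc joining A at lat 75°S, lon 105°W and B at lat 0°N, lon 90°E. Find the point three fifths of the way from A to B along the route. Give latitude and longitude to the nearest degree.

≈ lat 42°S, lon 94°E

From cos δ = sin φ₁ sin φ₂ + cos φ₁ cos φ₂ cos Δλ, the central angle is δ ≈ 1.823 rad (104.5°).
Interpolate at f = 3/5 with slerp weights a = sin((1−f)δ)/sin δ ≈ 0.688, b = sin(fδ)/sin δ ≈ 0.918.
p = a·p₁ + b·p₂ ≈ (-0.046, 0.746, -0.665); φ = arcsin(p_z) ≈ -41.67°, λ = atan2(p_y, p_x) ≈ 93.54°.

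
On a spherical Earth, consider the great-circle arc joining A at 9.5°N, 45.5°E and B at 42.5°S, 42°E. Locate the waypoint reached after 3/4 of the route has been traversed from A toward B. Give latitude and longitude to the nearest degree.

Convert each endpoint to a unit vector on the sphere (x = cos φ cos λ, y = cos φ sin λ, z = sin φ).
The central angle between the endpoints is δ = arccos(p₁·p₂) ≈ 0.909 rad (52.1°).
Interpolate at f = 3/4 with slerp weights a = sin((1−f)δ)/sin δ ≈ 0.286, b = sin(fδ)/sin δ ≈ 0.799.
p = a·p₁ + b·p₂ ≈ (0.635, 0.595, -0.493); φ = arcsin(p_z) ≈ -29.51°, λ = atan2(p_y, p_x) ≈ 43.13°.

≈ 30°S, 43°E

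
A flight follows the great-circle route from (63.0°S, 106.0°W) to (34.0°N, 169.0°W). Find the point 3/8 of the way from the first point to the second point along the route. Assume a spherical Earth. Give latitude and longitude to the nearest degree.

Convert each endpoint to a unit vector on the sphere (x = cos φ cos λ, y = cos φ sin λ, z = sin φ).
The central angle between the endpoints is δ = arccos(p₁·p₂) ≈ 1.904 rad (109.1°).
Interpolate at f = 3/8 with slerp weights a = sin((1−f)δ)/sin δ ≈ 0.983, b = sin(fδ)/sin δ ≈ 0.693.
p = a·p₁ + b·p₂ ≈ (-0.687, -0.538, -0.488); φ = arcsin(p_z) ≈ -29.20°, λ = atan2(p_y, p_x) ≈ -141.91°.

≈ (29°S, 142°W)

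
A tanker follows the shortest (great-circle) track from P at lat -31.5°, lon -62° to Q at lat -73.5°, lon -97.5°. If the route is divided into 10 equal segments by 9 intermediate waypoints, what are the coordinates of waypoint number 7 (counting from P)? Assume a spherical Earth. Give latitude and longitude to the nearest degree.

≈ lat -62°, lon -77°

Write both endpoints as unit vectors p₁, p₂ with components (cos φ cos λ, cos φ sin λ, sin φ).
The central angle between the endpoints is δ = arccos(p₁·p₂) ≈ 0.798 rad (45.7°).
Interpolate at f = 7/10 with slerp weights a = sin((1−f)δ)/sin δ ≈ 0.331, b = sin(fδ)/sin δ ≈ 0.740.
p = a·p₁ + b·p₂ ≈ (0.105, -0.458, -0.883); φ = arcsin(p_z) ≈ -61.99°, λ = atan2(p_y, p_x) ≈ -77.07°.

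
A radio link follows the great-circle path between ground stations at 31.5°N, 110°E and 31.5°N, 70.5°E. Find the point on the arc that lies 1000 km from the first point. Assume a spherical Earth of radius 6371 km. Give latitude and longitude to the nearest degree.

≈ 33°N, 99°E

Write both endpoints as unit vectors p₁, p₂ with components (cos φ cos λ, cos φ sin λ, sin φ).
The central angle between the endpoints is δ = arccos(p₁·p₂) ≈ 0.585 rad (33.5°). The total great-circle distance is δ·R ≈ 0.585 × 6371 ≈ 3724 km, so the target fraction is f = 1000/3724 ≈ 0.269.
Interpolate at f ≈ 0.269 with slerp weights a = sin((1−f)δ)/sin δ ≈ 0.751, b = sin(fδ)/sin δ ≈ 0.283.
p = a·p₁ + b·p₂ ≈ (-0.139, 0.830, 0.541); φ = arcsin(p_z) ≈ 32.73°, λ = atan2(p_y, p_x) ≈ 99.48°.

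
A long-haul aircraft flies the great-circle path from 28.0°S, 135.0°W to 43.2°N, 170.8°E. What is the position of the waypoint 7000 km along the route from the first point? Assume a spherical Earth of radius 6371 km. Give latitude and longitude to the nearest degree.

≈ 25°N, 171°W

Convert each endpoint to a unit vector on the sphere (x = cos φ cos λ, y = cos φ sin λ, z = sin φ).
The central angle between the endpoints is δ = arccos(p₁·p₂) ≈ 1.516 rad (86.8°). The total great-circle distance is δ·R ≈ 1.516 × 6371 ≈ 9656 km, so the target fraction is f = 7000/9656 ≈ 0.725.
Interpolate at f ≈ 0.725 with slerp weights a = sin((1−f)δ)/sin δ ≈ 0.406, b = sin(fδ)/sin δ ≈ 0.892.
p = a·p₁ + b·p₂ ≈ (-0.895, -0.149, 0.420); φ = arcsin(p_z) ≈ 24.85°, λ = atan2(p_y, p_x) ≈ -170.53°.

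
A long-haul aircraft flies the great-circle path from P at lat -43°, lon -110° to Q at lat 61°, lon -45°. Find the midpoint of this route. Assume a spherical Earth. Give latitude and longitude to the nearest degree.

≈ lat 11°, lon -85°

Write both endpoints as unit vectors p₁, p₂ with components (cos φ cos λ, cos φ sin λ, sin φ).
The central angle between the endpoints is δ = arccos(p₁·p₂) ≈ 2.034 rad (116.5°).
Interpolate at f = 1/2 with slerp weights a = sin((1−f)δ)/sin δ ≈ 0.951, b = sin(fδ)/sin δ ≈ 0.951.
p = a·p₁ + b·p₂ ≈ (0.088, -0.979, 0.183); φ = arcsin(p_z) ≈ 10.55°, λ = atan2(p_y, p_x) ≈ -84.86°.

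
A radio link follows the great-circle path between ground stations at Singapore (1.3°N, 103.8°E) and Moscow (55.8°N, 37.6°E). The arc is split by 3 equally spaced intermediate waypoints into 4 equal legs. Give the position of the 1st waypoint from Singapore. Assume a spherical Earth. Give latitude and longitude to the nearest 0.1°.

≈ 17.3°N, 93.4°E

Convert each endpoint to a unit vector on the sphere (x = cos φ cos λ, y = cos φ sin λ, z = sin φ).
The central angle between the endpoints is δ = arccos(p₁·p₂) ≈ 1.323 rad (75.8°).
Interpolate at f = 1/4 with slerp weights a = sin((1−f)δ)/sin δ ≈ 0.864, b = sin(fδ)/sin δ ≈ 0.335.
p = a·p₁ + b·p₂ ≈ (-0.057, 0.953, 0.297); φ = arcsin(p_z) ≈ 17.25°, λ = atan2(p_y, p_x) ≈ 93.41°.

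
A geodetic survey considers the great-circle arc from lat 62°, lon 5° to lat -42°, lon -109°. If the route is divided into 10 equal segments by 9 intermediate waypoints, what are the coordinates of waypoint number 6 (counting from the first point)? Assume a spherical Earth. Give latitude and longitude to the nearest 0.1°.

Convert each endpoint to a unit vector on the sphere (x = cos φ cos λ, y = cos φ sin λ, z = sin φ).
The central angle between the endpoints is δ = arccos(p₁·p₂) ≈ 2.393 rad (137.1°).
Interpolate at f = 6/10 with slerp weights a = sin((1−f)δ)/sin δ ≈ 1.201, b = sin(fδ)/sin δ ≈ 1.456.
p = a·p₁ + b·p₂ ≈ (0.210, -0.974, 0.086); φ = arcsin(p_z) ≈ 4.96°, λ = atan2(p_y, p_x) ≈ -77.86°.

≈ lat 5.0°, lon -77.9°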